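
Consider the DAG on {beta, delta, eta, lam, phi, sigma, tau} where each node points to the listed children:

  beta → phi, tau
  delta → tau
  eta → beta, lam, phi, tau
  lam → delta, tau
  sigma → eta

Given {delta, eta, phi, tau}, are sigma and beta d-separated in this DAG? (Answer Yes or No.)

Yes

5 paths connect sigma and beta; each must be blocked for d-separation to hold:
Path 1: sigma → eta → phi ← beta
  eta is a chain here and eta is conditioned on, so the path is blocked at eta.
Path 2: sigma → eta → beta
  eta is a chain here and eta is conditioned on, so the path is blocked at eta.
Path 3: sigma → eta → tau ← beta
  eta is a chain here and eta is conditioned on, so the path is blocked at eta.
Path 4: sigma → eta → lam → tau ← beta
  eta is a chain here and eta is conditioned on, so the path is blocked at eta.
Path 5: sigma → eta → lam → delta → tau ← beta
  eta is a chain here and eta is conditioned on, so the path is blocked at eta.
All paths are blocked; sigma ⊥ beta | {delta, eta, phi, tau} holds.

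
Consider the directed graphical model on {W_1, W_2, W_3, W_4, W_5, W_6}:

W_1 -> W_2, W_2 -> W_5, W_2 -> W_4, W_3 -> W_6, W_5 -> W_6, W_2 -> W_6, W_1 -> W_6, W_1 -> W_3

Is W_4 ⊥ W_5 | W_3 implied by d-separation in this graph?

We examine all 4 paths between W_4 and W_5:
Path 1: W_4 ← W_2 → W_6 ← W_5
  W_6 is a collider here and neither W_6 nor any of its descendants is conditioned on, so the collider stays closed — the path is blocked at W_6.
Path 2: W_4 ← W_2 ← W_1 → W_6 ← W_5
  W_6 is a collider here and neither W_6 nor any of its descendants is conditioned on, so the collider stays closed — the path is blocked at W_6.
Path 3: W_4 ← W_2 ← W_1 → W_3 → W_6 ← W_5
  W_3 is a chain here and W_3 is conditioned on, so the path is blocked at W_3.
Path 4: W_4 ← W_2 → W_5
  W_2 is a fork and W_2 is not conditioned on — no node blocks this path, so it is active.
Since the path W_4 ← W_2 → W_5 is active, W_4 and W_5 are not d-separated given {W_3}.

No — W_4 and W_5 are not d-separated given {W_3}.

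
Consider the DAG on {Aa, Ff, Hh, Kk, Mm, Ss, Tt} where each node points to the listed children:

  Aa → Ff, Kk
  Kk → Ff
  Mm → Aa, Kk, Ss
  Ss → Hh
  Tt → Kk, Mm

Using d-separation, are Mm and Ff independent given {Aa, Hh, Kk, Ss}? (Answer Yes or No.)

We examine all 6 paths between Mm and Ff:
Path 1: Mm ← Tt → Kk → Ff
  Kk is a chain here and Kk is conditioned on, so the path is blocked at Kk.
Path 2: Mm ← Tt → Kk ← Aa → Ff
  Aa is a fork here and Aa is conditioned on, so the path is blocked at Aa.
Path 3: Mm → Aa → Ff
  Aa is a chain here and Aa is conditioned on, so the path is blocked at Aa.
Path 4: Mm → Aa → Kk → Ff
  Aa is a chain here and Aa is conditioned on, so the path is blocked at Aa.
Path 5: Mm → Kk → Ff
  Kk is a chain here and Kk is conditioned on, so the path is blocked at Kk.
Path 6: Mm → Kk ← Aa → Ff
  Aa is a fork here and Aa is conditioned on, so the path is blocked at Aa.
Every path is blocked, so Mm and Ff are d-separated given {Aa, Hh, Kk, Ss}.

Yes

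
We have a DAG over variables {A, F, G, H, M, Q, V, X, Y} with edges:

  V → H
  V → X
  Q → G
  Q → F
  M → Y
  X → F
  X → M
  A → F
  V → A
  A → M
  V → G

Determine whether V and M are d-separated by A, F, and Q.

No

We examine all 6 paths between V and M:
  1. V → X → F ← A → M — X:chain[open]; F:collider[open]; A:fork[blocks] ⇒ blocked
  2. V → X → M — X:chain[open] ⇒ active
  3. V → A → F ← X → M — A:chain[blocks]; F:collider[open]; X:fork[open] ⇒ blocked
  4. V → A → M — A:chain[blocks] ⇒ blocked
  5. V → G ← Q → F ← X → M — G:collider[blocks]; Q:fork[blocks]; F:collider[open]; X:fork[open] ⇒ blocked
  6. V → G ← Q → F ← A → M — G:collider[blocks]; Q:fork[blocks]; F:collider[open]; A:fork[blocks] ⇒ blocked
Since the path V → X → M is active, V and M are not d-separated given {A, F, Q}.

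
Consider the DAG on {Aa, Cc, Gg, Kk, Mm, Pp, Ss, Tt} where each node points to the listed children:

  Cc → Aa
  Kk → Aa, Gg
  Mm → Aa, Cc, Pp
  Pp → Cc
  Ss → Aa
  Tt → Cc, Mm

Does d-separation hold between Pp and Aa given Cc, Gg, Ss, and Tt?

No

Enumerating the 6 paths from Pp to Aa and testing each for blocking by {Cc, Gg, Ss, Tt}:
  1. Pp ← Mm → Aa — Mm:fork[open] ⇒ active
  2. Pp ← Mm ← Tt → Cc → Aa — Mm:chain[open]; Tt:fork[blocks]; Cc:chain[blocks] ⇒ blocked
  3. Pp ← Mm → Cc → Aa — Mm:fork[open]; Cc:chain[blocks] ⇒ blocked
  4. Pp → Cc ← Mm → Aa — Cc:collider[open]; Mm:fork[open] ⇒ active
  5. Pp → Cc → Aa — Cc:chain[blocks] ⇒ blocked
  6. Pp → Cc ← Tt → Mm → Aa — Cc:collider[open]; Tt:fork[blocks]; Mm:chain[open] ⇒ blocked
Since the path Pp ← Mm → Aa is active, Pp and Aa are not d-separated given {Cc, Gg, Ss, Tt}.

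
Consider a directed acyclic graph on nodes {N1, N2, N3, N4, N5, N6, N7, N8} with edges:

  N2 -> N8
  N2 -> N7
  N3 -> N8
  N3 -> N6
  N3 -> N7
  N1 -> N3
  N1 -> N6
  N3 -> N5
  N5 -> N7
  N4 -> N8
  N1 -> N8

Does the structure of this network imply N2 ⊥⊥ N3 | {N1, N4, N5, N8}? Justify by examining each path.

There are 5 undirected paths between N2 and N3; checking each against the conditioning set {N1, N4, N5, N8}:
Path 1: N2 → N8 ← N1 → N6 ← N3
  N1 is a fork here and N1 is conditioned on, so the path is blocked at N1.
Path 2: N2 → N8 ← N1 → N3
  N1 is a fork here and N1 is conditioned on, so the path is blocked at N1.
Path 3: N2 → N8 ← N3
  N8 is a collider and N8 is conditioned on, which opens it — no node blocks this path, so it is active.
Path 4: N2 → N7 ← N5 ← N3
  N7 is a collider here and neither N7 nor any of its descendants is conditioned on, so the collider stays closed — the path is blocked at N7.
Path 5: N2 → N7 ← N3
  N7 is a collider here and neither N7 nor any of its descendants is conditioned on, so the collider stays closed — the path is blocked at N7.
Because an active path exists, N2 and N3 are not d-separated.

No — N2 and N3 are not d-separated given {N1, N4, N5, N8}.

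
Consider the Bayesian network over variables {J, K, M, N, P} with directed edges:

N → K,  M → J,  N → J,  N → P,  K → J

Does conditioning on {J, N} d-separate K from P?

Yes

There are 2 undirected paths between K and P; checking each against the conditioning set {J, N}:
Path 1: K ← N → P
  N is a fork here and N is conditioned on, so the path is blocked at N.
Path 2: K → J ← N → P
  N is a fork here and N is conditioned on, so the path is blocked at N.
Every path is blocked, so K and P are d-separated given {J, N}.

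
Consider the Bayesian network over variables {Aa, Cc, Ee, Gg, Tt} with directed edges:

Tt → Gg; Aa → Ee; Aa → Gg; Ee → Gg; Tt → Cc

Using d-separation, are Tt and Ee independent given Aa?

Yes

Enumerating the 2 paths from Tt to Ee and testing each for blocking by {Aa}:
  1. Tt → Gg ← Ee — Gg:collider[blocks] ⇒ blocked
  2. Tt → Gg ← Aa → Ee — Gg:collider[blocks]; Aa:fork[blocks] ⇒ blocked
Every path is blocked, so Tt and Ee are d-separated given {Aa}.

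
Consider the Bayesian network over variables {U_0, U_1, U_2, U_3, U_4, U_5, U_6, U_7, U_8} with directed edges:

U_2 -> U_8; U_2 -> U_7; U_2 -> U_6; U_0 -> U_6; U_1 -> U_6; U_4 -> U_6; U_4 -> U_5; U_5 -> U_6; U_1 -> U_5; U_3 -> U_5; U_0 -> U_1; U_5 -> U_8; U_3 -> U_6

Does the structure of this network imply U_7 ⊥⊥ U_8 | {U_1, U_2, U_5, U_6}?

We examine all 6 paths between U_7 and U_8:
  1. U_7 ← U_2 → U_8 — U_2:fork[blocks] ⇒ blocked
  2. U_7 ← U_2 → U_6 ← U_3 → U_5 → U_8 — U_2:fork[blocks]; U_6:collider[open]; U_3:fork[open]; U_5:chain[blocks] ⇒ blocked
  3. U_7 ← U_2 → U_6 ← U_0 → U_1 → U_5 → U_8 — U_2:fork[blocks]; U_6:collider[open]; U_0:fork[open]; U_1:chain[blocks]; U_5:chain[blocks] ⇒ blocked
  4. U_7 ← U_2 → U_6 ← U_5 → U_8 — U_2:fork[blocks]; U_6:collider[open]; U_5:fork[blocks] ⇒ blocked
  5. U_7 ← U_2 → U_6 ← U_1 → U_5 → U_8 — U_2:fork[blocks]; U_6:collider[open]; U_1:fork[blocks]; U_5:chain[blocks] ⇒ blocked
  6. U_7 ← U_2 → U_6 ← U_4 → U_5 → U_8 — U_2:fork[blocks]; U_6:collider[open]; U_4:fork[open]; U_5:chain[blocks] ⇒ blocked
Every path is blocked, so U_7 and U_8 are d-separated given {U_1, U_2, U_5, U_6}.

Yes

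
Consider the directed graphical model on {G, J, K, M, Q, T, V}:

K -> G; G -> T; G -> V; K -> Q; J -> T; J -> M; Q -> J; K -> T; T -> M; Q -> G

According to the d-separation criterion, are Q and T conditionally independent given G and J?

No

Enumerating the 6 paths from Q to T and testing each for blocking by {G, J}:
  1. Q → J → T — J:chain[blocks] ⇒ blocked
  2. Q → J → M ← T — J:chain[blocks]; M:collider[blocks] ⇒ blocked
  3. Q ← K → T — K:fork[open] ⇒ active
  4. Q ← K → G → T — K:fork[open]; G:chain[blocks] ⇒ blocked
  5. Q → G → T — G:chain[blocks] ⇒ blocked
  6. Q → G ← K → T — G:collider[open]; K:fork[open] ⇒ active
At least one path is unblocked, so d-separation fails.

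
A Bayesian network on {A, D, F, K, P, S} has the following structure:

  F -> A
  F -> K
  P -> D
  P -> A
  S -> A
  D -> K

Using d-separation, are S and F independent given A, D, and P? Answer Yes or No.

No

Enumerating the 2 paths from S to F and testing each for blocking by {A, D, P}:
Path 1: S → A ← P → D → K ← F
  P is a fork here and P is conditioned on, so the path is blocked at P.
Path 2: S → A ← F
  A is a collider and A is conditioned on, which opens it — no node blocks this path, so it is active.
Because an active path exists, S and F are not d-separated.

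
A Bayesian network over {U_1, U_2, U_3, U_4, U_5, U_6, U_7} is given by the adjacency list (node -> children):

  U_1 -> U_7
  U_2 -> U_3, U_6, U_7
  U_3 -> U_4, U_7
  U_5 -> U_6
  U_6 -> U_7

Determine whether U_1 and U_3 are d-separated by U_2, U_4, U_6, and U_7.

Enumerating the 3 paths from U_1 to U_3 and testing each for blocking by {U_2, U_4, U_6, U_7}:
Path 1: U_1 → U_7 ← U_3
  U_7 is a collider and U_7 is conditioned on, which opens it — no node blocks this path, so it is active.
Path 2: U_1 → U_7 ← U_2 → U_3
  U_2 is a fork here and U_2 is conditioned on, so the path is blocked at U_2.
Path 3: U_1 → U_7 ← U_6 ← U_2 → U_3
  U_6 is a chain here and U_6 is conditioned on, so the path is blocked at U_6.
Since the path U_1 → U_7 ← U_3 is active, U_1 and U_3 are not d-separated given {U_2, U_4, U_6, U_7}.

No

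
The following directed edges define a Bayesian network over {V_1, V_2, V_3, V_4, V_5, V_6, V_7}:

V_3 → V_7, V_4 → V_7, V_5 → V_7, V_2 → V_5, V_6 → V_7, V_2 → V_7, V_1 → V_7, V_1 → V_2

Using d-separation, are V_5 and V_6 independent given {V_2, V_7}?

3 paths connect V_5 and V_6; each must be blocked for d-separation to hold:
Path 1: V_5 → V_7 ← V_6
  V_7 is a collider and V_7 is conditioned on, which opens it — no node blocks this path, so it is active.
Path 2: V_5 ← V_2 → V_7 ← V_6
  V_2 is a fork here and V_2 is conditioned on, so the path is blocked at V_2.
Path 3: V_5 ← V_2 ← V_1 → V_7 ← V_6
  V_2 is a chain here and V_2 is conditioned on, so the path is blocked at V_2.
Because an active path exists, V_5 and V_6 are not d-separated.

No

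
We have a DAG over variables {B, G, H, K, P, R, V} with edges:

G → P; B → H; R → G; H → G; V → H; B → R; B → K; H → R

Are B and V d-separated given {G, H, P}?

No

We examine all 3 paths between B and V:
  1. B → R ← H ← V — R:collider[open]; H:chain[blocks] ⇒ blocked
  2. B → R → G ← H ← V — R:chain[open]; G:collider[open]; H:chain[blocks] ⇒ blocked
  3. B → H ← V — H:collider[open] ⇒ active
Since the path B → H ← V is active, B and V are not d-separated given {G, H, P}.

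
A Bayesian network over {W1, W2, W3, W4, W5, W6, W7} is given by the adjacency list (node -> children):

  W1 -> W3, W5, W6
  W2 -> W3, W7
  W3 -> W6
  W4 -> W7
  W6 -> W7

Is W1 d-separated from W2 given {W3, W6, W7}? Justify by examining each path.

No

We examine all 4 paths between W1 and W2:
Path 1: W1 → W6 → W7 ← W2
  W6 is a chain here and W6 is conditioned on, so the path is blocked at W6.
Path 2: W1 → W6 ← W3 ← W2
  W3 is a chain here and W3 is conditioned on, so the path is blocked at W3.
Path 3: W1 → W3 → W6 → W7 ← W2
  W3 is a chain here and W3 is conditioned on, so the path is blocked at W3.
Path 4: W1 → W3 ← W2
  W3 is a collider and W3 is conditioned on, which opens it — no node blocks this path, so it is active.
Because an active path exists, W1 and W2 are not d-separated.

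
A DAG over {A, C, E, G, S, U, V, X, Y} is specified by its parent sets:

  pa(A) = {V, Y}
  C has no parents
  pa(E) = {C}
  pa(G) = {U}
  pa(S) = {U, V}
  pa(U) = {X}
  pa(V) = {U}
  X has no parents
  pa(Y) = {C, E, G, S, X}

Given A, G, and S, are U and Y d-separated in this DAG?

Enumerating the 6 paths from U to Y and testing each for blocking by {A, G, S}:
  1. U → V → A ← Y — V:chain[open]; A:collider[open] ⇒ active
  2. U → V → S → Y — V:chain[open]; S:chain[blocks] ⇒ blocked
  3. U ← X → Y — X:fork[open] ⇒ active
  4. U → G → Y — G:chain[blocks] ⇒ blocked
  5. U → S ← V → A ← Y — S:collider[open]; V:fork[open]; A:collider[open] ⇒ active
  6. U → S → Y — S:chain[blocks] ⇒ blocked
Since the path U → V → A ← Y is active, U and Y are not d-separated given {A, G, S}.

No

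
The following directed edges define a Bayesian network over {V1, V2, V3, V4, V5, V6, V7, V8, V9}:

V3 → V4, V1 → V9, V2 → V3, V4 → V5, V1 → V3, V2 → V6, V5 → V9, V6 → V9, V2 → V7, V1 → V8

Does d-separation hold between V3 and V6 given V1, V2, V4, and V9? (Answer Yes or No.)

Yes

Enumerating the 3 paths from V3 to V6 and testing each for blocking by {V1, V2, V4, V9}:
Path 1: V3 → V4 → V5 → V9 ← V6
  V4 is a chain here and V4 is conditioned on, so the path is blocked at V4.
Path 2: V3 ← V2 → V6
  V2 is a fork here and V2 is conditioned on, so the path is blocked at V2.
Path 3: V3 ← V1 → V9 ← V6
  V1 is a fork here and V1 is conditioned on, so the path is blocked at V1.
Since every path is blocked, d-separation holds.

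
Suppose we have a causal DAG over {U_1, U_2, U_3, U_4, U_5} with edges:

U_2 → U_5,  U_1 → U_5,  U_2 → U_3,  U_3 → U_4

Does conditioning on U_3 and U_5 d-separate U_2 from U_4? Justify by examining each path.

Yes

There is one path between U_2 and U_4:
Path 1: U_2 → U_3 → U_4
  U_3 is a chain here and U_3 is conditioned on, so the path is blocked at U_3.
Since every path is blocked, d-separation holds.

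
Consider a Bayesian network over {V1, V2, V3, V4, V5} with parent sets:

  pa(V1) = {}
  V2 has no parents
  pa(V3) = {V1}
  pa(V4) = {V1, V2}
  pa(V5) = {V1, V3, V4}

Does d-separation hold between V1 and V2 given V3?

Yes — V1 and V2 are d-separated given {V3}.

3 paths connect V1 and V2; each must be blocked for d-separation to hold:
Path 1: V1 → V5 ← V4 ← V2
  V5 is a collider here and neither V5 nor any of its descendants is conditioned on, so the collider stays closed — the path is blocked at V5.
Path 2: V1 → V4 ← V2
  V4 is a collider here and neither V4 nor any of its descendants is conditioned on, so the collider stays closed — the path is blocked at V4.
Path 3: V1 → V3 → V5 ← V4 ← V2
  V3 is a chain here and V3 is conditioned on, so the path is blocked at V3.
Every path is blocked, so V1 and V2 are d-separated given {V3}.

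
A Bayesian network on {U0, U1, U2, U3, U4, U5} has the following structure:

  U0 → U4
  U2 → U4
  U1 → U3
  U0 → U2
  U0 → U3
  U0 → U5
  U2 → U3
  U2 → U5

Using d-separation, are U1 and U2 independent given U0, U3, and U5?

No — U1 and U2 are not d-separated given {U0, U3, U5}.

We examine all 4 paths between U1 and U2:
  1. U1 → U3 ← U0 → U4 ← U2 — U3:collider[open]; U0:fork[blocks]; U4:collider[blocks] ⇒ blocked
  2. U1 → U3 ← U0 → U2 — U3:collider[open]; U0:fork[blocks] ⇒ blocked
  3. U1 → U3 ← U0 → U5 ← U2 — U3:collider[open]; U0:fork[blocks]; U5:collider[open] ⇒ blocked
  4. U1 → U3 ← U2 — U3:collider[open] ⇒ active
Because an active path exists, U1 and U2 are not d-separated.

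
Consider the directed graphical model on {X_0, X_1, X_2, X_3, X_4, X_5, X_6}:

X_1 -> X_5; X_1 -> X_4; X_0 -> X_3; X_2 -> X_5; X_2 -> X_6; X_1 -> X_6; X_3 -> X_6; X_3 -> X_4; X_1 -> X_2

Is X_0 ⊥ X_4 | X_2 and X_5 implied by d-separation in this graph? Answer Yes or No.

No

We examine all 4 paths between X_0 and X_4:
Path 1: X_0 → X_3 → X_4
  X_3 is a chain and X_3 is not conditioned on — no node blocks this path, so it is active.
Path 2: X_0 → X_3 → X_6 ← X_1 → X_4
  X_6 is a collider here and neither X_6 nor any of its descendants is conditioned on, so the collider stays closed — the path is blocked at X_6.
Path 3: X_0 → X_3 → X_6 ← X_2 ← X_1 → X_4
  X_6 is a collider here and neither X_6 nor any of its descendants is conditioned on, so the collider stays closed — the path is blocked at X_6.
Path 4: X_0 → X_3 → X_6 ← X_2 → X_5 ← X_1 → X_4
  X_6 is a collider here and neither X_6 nor any of its descendants is conditioned on, so the collider stays closed — the path is blocked at X_6.
Because an active path exists, X_0 and X_4 are not d-separated.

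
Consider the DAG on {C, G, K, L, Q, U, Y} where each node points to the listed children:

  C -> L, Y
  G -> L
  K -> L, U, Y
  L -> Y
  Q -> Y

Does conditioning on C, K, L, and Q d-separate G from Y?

Yes

3 paths connect G and Y; each must be blocked for d-separation to hold:
  1. G → L ← C → Y — L:collider[open]; C:fork[blocks] ⇒ blocked
  2. G → L ← K → Y — L:collider[open]; K:fork[blocks] ⇒ blocked
  3. G → L → Y — L:chain[blocks] ⇒ blocked
Every path is blocked, so G and Y are d-separated given {C, K, L, Q}.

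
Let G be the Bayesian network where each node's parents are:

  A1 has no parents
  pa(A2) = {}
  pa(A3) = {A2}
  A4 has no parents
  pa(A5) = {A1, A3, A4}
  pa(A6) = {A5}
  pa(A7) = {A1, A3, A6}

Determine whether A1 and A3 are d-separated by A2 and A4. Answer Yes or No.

There are 4 undirected paths between A1 and A3; checking each against the conditioning set {A2, A4}:
Path 1: A1 → A5 ← A3
  A5 is a collider here and neither A5 nor any of its descendants is conditioned on, so the collider stays closed — the path is blocked at A5.
Path 2: A1 → A5 → A6 → A7 ← A3
  A7 is a collider here and neither A7 nor any of its descendants is conditioned on, so the collider stays closed — the path is blocked at A7.
Path 3: A1 → A7 ← A3
  A7 is a collider here and neither A7 nor any of its descendants is conditioned on, so the collider stays closed — the path is blocked at A7.
Path 4: A1 → A7 ← A6 ← A5 ← A3
  A7 is a collider here and neither A7 nor any of its descendants is conditioned on, so the collider stays closed — the path is blocked at A7.
Since every path is blocked, d-separation holds.

Yes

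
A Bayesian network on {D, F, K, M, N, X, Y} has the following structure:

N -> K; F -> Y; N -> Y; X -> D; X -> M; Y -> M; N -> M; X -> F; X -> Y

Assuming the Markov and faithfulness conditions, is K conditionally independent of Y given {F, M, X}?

No

4 paths connect K and Y; each must be blocked for d-separation to hold:
  1. K ← N → Y — N:fork[open] ⇒ active
  2. K ← N → M ← X → F → Y — N:fork[open]; M:collider[open]; X:fork[blocks]; F:chain[blocks] ⇒ blocked
  3. K ← N → M ← X → Y — N:fork[open]; M:collider[open]; X:fork[blocks] ⇒ blocked
  4. K ← N → M ← Y — N:fork[open]; M:collider[open] ⇒ active
Because an active path exists, K and Y are not d-separated.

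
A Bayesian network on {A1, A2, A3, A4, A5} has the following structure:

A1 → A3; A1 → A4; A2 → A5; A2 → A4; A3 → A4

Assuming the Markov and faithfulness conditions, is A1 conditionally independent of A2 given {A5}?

Yes

Enumerating the 2 paths from A1 to A2 and testing each for blocking by {A5}:
  1. A1 → A4 ← A2 — A4:collider[blocks] ⇒ blocked
  2. A1 → A3 → A4 ← A2 — A3:chain[open]; A4:collider[blocks] ⇒ blocked
Every path is blocked, so A1 and A2 are d-separated given {A5}.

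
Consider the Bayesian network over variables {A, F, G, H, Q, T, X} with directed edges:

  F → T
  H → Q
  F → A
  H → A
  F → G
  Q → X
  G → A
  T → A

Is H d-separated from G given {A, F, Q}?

No

We examine all 3 paths between H and G:
  1. H → A ← G — A:collider[open] ⇒ active
  2. H → A ← F → G — A:collider[open]; F:fork[blocks] ⇒ blocked
  3. H → A ← T ← F → G — A:collider[open]; T:chain[open]; F:fork[blocks] ⇒ blocked
Because an active path exists, H and G are not d-separated.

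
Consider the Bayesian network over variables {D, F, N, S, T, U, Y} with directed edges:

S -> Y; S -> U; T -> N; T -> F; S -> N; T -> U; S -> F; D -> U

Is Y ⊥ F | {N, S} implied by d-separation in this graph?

Yes

There are 3 undirected paths between Y and F; checking each against the conditioning set {N, S}:
  1. Y ← S → N ← T → F — S:fork[blocks]; N:collider[open]; T:fork[open] ⇒ blocked
  2. Y ← S → U ← T → F — S:fork[blocks]; U:collider[blocks]; T:fork[open] ⇒ blocked
  3. Y ← S → F — S:fork[blocks] ⇒ blocked
Since every path is blocked, d-separation holds.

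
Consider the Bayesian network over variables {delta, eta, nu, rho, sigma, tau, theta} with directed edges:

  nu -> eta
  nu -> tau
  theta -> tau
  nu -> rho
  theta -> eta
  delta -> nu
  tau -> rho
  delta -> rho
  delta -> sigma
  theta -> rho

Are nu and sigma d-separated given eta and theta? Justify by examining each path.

No — nu and sigma are not d-separated given {eta, theta}.

There are 6 undirected paths between nu and sigma; checking each against the conditioning set {eta, theta}:
  1. nu → tau ← theta → rho ← delta → sigma — tau:collider[blocks]; theta:fork[blocks]; rho:collider[blocks]; delta:fork[open] ⇒ blocked
  2. nu → tau → rho ← delta → sigma — tau:chain[open]; rho:collider[blocks]; delta:fork[open] ⇒ blocked
  3. nu → eta ← theta → tau → rho ← delta → sigma — eta:collider[open]; theta:fork[blocks]; tau:chain[open]; rho:collider[blocks]; delta:fork[open] ⇒ blocked
  4. nu → eta ← theta → rho ← delta → sigma — eta:collider[open]; theta:fork[blocks]; rho:collider[blocks]; delta:fork[open] ⇒ blocked
  5. nu ← delta → sigma — delta:fork[open] ⇒ active
  6. nu → rho ← delta → sigma — rho:collider[blocks]; delta:fork[open] ⇒ blocked
At least one path is unblocked, so d-separation fails.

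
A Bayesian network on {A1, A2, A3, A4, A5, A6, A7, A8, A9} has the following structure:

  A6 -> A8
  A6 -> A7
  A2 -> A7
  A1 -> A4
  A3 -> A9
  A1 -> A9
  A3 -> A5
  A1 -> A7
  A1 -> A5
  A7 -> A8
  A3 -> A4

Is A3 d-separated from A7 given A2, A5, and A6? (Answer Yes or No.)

No

Enumerating the 3 paths from A3 to A7 and testing each for blocking by {A2, A5, A6}:
Path 1: A3 → A5 ← A1 → A7
  A5 is a collider and A5 is conditioned on, which opens it; A1 is a fork and A1 is not conditioned on — no node blocks this path, so it is active.
Path 2: A3 → A4 ← A1 → A7
  A4 is a collider here and neither A4 nor any of its descendants is conditioned on, so the collider stays closed — the path is blocked at A4.
Path 3: A3 → A9 ← A1 → A7
  A9 is a collider here and neither A9 nor any of its descendants is conditioned on, so the collider stays closed — the path is blocked at A9.
At least one path is unblocked, so d-separation fails.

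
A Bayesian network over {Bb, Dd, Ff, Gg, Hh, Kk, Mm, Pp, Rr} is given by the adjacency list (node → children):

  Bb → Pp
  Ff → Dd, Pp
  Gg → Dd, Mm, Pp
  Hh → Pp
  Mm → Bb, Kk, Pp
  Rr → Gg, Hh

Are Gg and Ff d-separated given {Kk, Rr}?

There are 5 undirected paths between Gg and Ff; checking each against the conditioning set {Kk, Rr}:
  1. Gg → Mm → Bb → Pp ← Ff — Mm:chain[open]; Bb:chain[open]; Pp:collider[blocks] ⇒ blocked
  2. Gg → Mm → Pp ← Ff — Mm:chain[open]; Pp:collider[blocks] ⇒ blocked
  3. Gg ← Rr → Hh → Pp ← Ff — Rr:fork[blocks]; Hh:chain[open]; Pp:collider[blocks] ⇒ blocked
  4. Gg → Pp ← Ff — Pp:collider[blocks] ⇒ blocked
  5. Gg → Dd ← Ff — Dd:collider[blocks] ⇒ blocked
Since every path is blocked, d-separation holds.

Yes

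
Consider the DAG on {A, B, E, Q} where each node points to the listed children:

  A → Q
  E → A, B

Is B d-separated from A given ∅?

No — B and A are not d-separated given ∅.

Only one path connects B and A:
  1. B ← E → A — E:fork[open] ⇒ active
Since the path B ← E → A is active, B and A are not d-separated given ∅.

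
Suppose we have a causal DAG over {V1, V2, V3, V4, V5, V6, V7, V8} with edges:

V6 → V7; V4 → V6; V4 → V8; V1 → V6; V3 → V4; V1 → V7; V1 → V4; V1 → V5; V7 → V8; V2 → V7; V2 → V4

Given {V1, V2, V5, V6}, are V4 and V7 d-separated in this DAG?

6 paths connect V4 and V7; each must be blocked for d-separation to hold:
Path 1: V4 ← V2 → V7
  V2 is a fork here and V2 is conditioned on, so the path is blocked at V2.
Path 2: V4 → V8 ← V7
  V8 is a collider here and neither V8 nor any of its descendants is conditioned on, so the collider stays closed — the path is blocked at V8.
Path 3: V4 → V6 → V7
  V6 is a chain here and V6 is conditioned on, so the path is blocked at V6.
Path 4: V4 → V6 ← V1 → V7
  V1 is a fork here and V1 is conditioned on, so the path is blocked at V1.
Path 5: V4 ← V1 → V7
  V1 is a fork here and V1 is conditioned on, so the path is blocked at V1.
Path 6: V4 ← V1 → V6 → V7
  V1 is a fork here and V1 is conditioned on, so the path is blocked at V1.
Every path is blocked, so V4 and V7 are d-separated given {V1, V2, V5, V6}.

Yes — V4 and V7 are d-separated given {V1, V2, V5, V6}.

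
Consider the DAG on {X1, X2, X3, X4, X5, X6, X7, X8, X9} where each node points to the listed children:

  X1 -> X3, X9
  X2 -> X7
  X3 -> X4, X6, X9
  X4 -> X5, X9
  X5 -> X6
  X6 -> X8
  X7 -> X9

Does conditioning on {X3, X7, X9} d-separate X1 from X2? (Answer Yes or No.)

Enumerating the 4 paths from X1 to X2 and testing each for blocking by {X3, X7, X9}:
Path 1: X1 → X9 ← X7 ← X2
  X7 is a chain here and X7 is conditioned on, so the path is blocked at X7.
Path 2: X1 → X3 → X6 ← X5 ← X4 → X9 ← X7 ← X2
  X3 is a chain here and X3 is conditioned on, so the path is blocked at X3.
Path 3: X1 → X3 → X4 → X9 ← X7 ← X2
  X3 is a chain here and X3 is conditioned on, so the path is blocked at X3.
Path 4: X1 → X3 → X9 ← X7 ← X2
  X3 is a chain here and X3 is conditioned on, so the path is blocked at X3.
Every path is blocked, so X1 and X2 are d-separated given {X3, X7, X9}.

Yes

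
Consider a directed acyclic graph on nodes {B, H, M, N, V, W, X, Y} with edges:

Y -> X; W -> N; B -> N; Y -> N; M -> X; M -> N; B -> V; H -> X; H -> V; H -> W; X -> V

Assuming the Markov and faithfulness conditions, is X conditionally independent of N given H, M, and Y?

Yes

Enumerating the 6 paths from X to N and testing each for blocking by {H, M, Y}:
Path 1: X ← M → N
  M is a fork here and M is conditioned on, so the path is blocked at M.
Path 2: X → V ← B → N
  V is a collider here and neither V nor any of its descendants is conditioned on, so the collider stays closed — the path is blocked at V.
Path 3: X → V ← H → W → N
  V is a collider here and neither V nor any of its descendants is conditioned on, so the collider stays closed — the path is blocked at V.
Path 4: X ← Y → N
  Y is a fork here and Y is conditioned on, so the path is blocked at Y.
Path 5: X ← H → V ← B → N
  H is a fork here and H is conditioned on, so the path is blocked at H.
Path 6: X ← H → W → N
  H is a fork here and H is conditioned on, so the path is blocked at H.
Since every path is blocked, d-separation holds.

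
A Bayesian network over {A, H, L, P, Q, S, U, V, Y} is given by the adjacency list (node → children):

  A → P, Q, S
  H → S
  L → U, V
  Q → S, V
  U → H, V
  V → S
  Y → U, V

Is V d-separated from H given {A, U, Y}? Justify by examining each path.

Yes

There are 6 undirected paths between V and H; checking each against the conditioning set {A, U, Y}:
Path 1: V ← L → U → H
  U is a chain here and U is conditioned on, so the path is blocked at U.
Path 2: V ← Y → U → H
  Y is a fork here and Y is conditioned on, so the path is blocked at Y.
Path 3: V ← Q ← A → S ← H
  A is a fork here and A is conditioned on, so the path is blocked at A.
Path 4: V ← Q → S ← H
  S is a collider here and neither S nor any of its descendants is conditioned on, so the collider stays closed — the path is blocked at S.
Path 5: V → S ← H
  S is a collider here and neither S nor any of its descendants is conditioned on, so the collider stays closed — the path is blocked at S.
Path 6: V ← U → H
  U is a fork here and U is conditioned on, so the path is blocked at U.
Every path is blocked, so V and H are d-separated given {A, U, Y}.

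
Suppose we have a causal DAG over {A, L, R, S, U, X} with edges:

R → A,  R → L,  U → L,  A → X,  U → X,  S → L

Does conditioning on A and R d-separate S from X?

Yes

We examine all 2 paths between S and X:
Path 1: S → L ← R → A → X
  L is a collider here and neither L nor any of its descendants is conditioned on, so the collider stays closed — the path is blocked at L.
Path 2: S → L ← U → X
  L is a collider here and neither L nor any of its descendants is conditioned on, so the collider stays closed — the path is blocked at L.
All paths are blocked; S ⊥ X | {A, R} holds.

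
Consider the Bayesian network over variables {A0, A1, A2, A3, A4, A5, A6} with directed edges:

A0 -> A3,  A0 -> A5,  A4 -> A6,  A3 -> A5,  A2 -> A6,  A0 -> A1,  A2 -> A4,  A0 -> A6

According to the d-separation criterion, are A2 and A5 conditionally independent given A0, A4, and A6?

Enumerating the 4 paths from A2 to A5 and testing each for blocking by {A0, A4, A6}:
  1. A2 → A4 → A6 ← A0 → A5 — A4:chain[blocks]; A6:collider[open]; A0:fork[blocks] ⇒ blocked
  2. A2 → A4 → A6 ← A0 → A3 → A5 — A4:chain[blocks]; A6:collider[open]; A0:fork[blocks]; A3:chain[open] ⇒ blocked
  3. A2 → A6 ← A0 → A5 — A6:collider[open]; A0:fork[blocks] ⇒ blocked
  4. A2 → A6 ← A0 → A3 → A5 — A6:collider[open]; A0:fork[blocks]; A3:chain[open] ⇒ blocked
All paths are blocked; A2 ⊥ A5 | {A0, A4, A6} holds.

Yes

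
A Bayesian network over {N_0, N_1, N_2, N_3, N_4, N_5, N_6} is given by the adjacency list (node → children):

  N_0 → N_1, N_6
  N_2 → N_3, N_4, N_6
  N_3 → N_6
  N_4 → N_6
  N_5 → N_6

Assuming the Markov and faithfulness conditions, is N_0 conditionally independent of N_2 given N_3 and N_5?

Yes

Enumerating the 3 paths from N_0 to N_2 and testing each for blocking by {N_3, N_5}:
Path 1: N_0 → N_6 ← N_3 ← N_2
  N_6 is a collider here and neither N_6 nor any of its descendants is conditioned on, so the collider stays closed — the path is blocked at N_6.
Path 2: N_0 → N_6 ← N_4 ← N_2
  N_6 is a collider here and neither N_6 nor any of its descendants is conditioned on, so the collider stays closed — the path is blocked at N_6.
Path 3: N_0 → N_6 ← N_2
  N_6 is a collider here and neither N_6 nor any of its descendants is conditioned on, so the collider stays closed — the path is blocked at N_6.
All paths are blocked; N_0 ⊥ N_2 | {N_3, N_5} holds.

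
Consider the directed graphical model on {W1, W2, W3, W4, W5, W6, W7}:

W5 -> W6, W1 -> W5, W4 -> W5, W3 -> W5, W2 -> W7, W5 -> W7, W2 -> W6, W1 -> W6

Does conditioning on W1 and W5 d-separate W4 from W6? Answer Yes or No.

Yes

There are 3 undirected paths between W4 and W6; checking each against the conditioning set {W1, W5}:
Path 1: W4 → W5 → W7 ← W2 → W6
  W5 is a chain here and W5 is conditioned on, so the path is blocked at W5.
Path 2: W4 → W5 ← W1 → W6
  W1 is a fork here and W1 is conditioned on, so the path is blocked at W1.
Path 3: W4 → W5 → W6
  W5 is a chain here and W5 is conditioned on, so the path is blocked at W5.
Since every path is blocked, d-separation holds.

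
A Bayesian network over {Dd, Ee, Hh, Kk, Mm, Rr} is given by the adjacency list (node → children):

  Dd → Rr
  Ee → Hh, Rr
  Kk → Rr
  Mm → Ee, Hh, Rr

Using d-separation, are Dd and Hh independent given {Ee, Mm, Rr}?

We examine all 4 paths between Dd and Hh:
Path 1: Dd → Rr ← Mm → Hh
  Mm is a fork here and Mm is conditioned on, so the path is blocked at Mm.
Path 2: Dd → Rr ← Mm → Ee → Hh
  Mm is a fork here and Mm is conditioned on, so the path is blocked at Mm.
Path 3: Dd → Rr ← Ee ← Mm → Hh
  Ee is a chain here and Ee is conditioned on, so the path is blocked at Ee.
Path 4: Dd → Rr ← Ee → Hh
  Ee is a fork here and Ee is conditioned on, so the path is blocked at Ee.
Since every path is blocked, d-separation holds.

Yes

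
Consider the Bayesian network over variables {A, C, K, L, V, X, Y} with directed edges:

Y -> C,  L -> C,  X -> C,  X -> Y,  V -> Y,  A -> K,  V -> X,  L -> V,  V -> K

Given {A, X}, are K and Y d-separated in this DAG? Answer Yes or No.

No

We examine all 5 paths between K and Y:
Path 1: K ← V → X → C ← Y
  X is a chain here and X is conditioned on, so the path is blocked at X.
Path 2: K ← V → X → Y
  X is a chain here and X is conditioned on, so the path is blocked at X.
Path 3: K ← V ← L → C ← X → Y
  C is a collider here and neither C nor any of its descendants is conditioned on, so the collider stays closed — the path is blocked at C.
Path 4: K ← V ← L → C ← Y
  C is a collider here and neither C nor any of its descendants is conditioned on, so the collider stays closed — the path is blocked at C.
Path 5: K ← V → Y
  V is a fork and V is not conditioned on — no node blocks this path, so it is active.
At least one path is unblocked, so d-separation fails.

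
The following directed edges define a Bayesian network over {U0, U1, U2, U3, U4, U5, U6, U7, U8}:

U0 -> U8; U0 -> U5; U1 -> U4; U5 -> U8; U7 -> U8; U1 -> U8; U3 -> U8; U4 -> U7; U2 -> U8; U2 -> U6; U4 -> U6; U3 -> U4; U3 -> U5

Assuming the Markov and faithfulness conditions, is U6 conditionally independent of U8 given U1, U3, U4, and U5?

No

6 paths connect U6 and U8; each must be blocked for d-separation to hold:
  1. U6 ← U4 ← U1 → U8 — U4:chain[blocks]; U1:fork[blocks] ⇒ blocked
  2. U6 ← U4 ← U3 → U8 — U4:chain[blocks]; U3:fork[blocks] ⇒ blocked
  3. U6 ← U4 ← U3 → U5 → U8 — U4:chain[blocks]; U3:fork[blocks]; U5:chain[blocks] ⇒ blocked
  4. U6 ← U4 ← U3 → U5 ← U0 → U8 — U4:chain[blocks]; U3:fork[blocks]; U5:collider[open]; U0:fork[open] ⇒ blocked
  5. U6 ← U4 → U7 → U8 — U4:fork[blocks]; U7:chain[open] ⇒ blocked
  6. U6 ← U2 → U8 — U2:fork[open] ⇒ active
At least one path is unblocked, so d-separation fails.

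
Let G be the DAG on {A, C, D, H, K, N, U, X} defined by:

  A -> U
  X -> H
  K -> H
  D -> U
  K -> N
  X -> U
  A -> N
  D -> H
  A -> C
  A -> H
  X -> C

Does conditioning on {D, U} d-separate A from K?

Yes

We examine all 6 paths between A and K:
Path 1: A → H ← K
  H is a collider here and neither H nor any of its descendants is conditioned on, so the collider stays closed — the path is blocked at H.
Path 2: A → U ← X → H ← K
  H is a collider here and neither H nor any of its descendants is conditioned on, so the collider stays closed — the path is blocked at H.
Path 3: A → U ← D → H ← K
  D is a fork here and D is conditioned on, so the path is blocked at D.
Path 4: A → C ← X → H ← K
  C is a collider here and neither C nor any of its descendants is conditioned on, so the collider stays closed — the path is blocked at C.
Path 5: A → C ← X → U ← D → H ← K
  C is a collider here and neither C nor any of its descendants is conditioned on, so the collider stays closed — the path is blocked at C.
Path 6: A → N ← K
  N is a collider here and neither N nor any of its descendants is conditioned on, so the collider stays closed — the path is blocked at N.
Since every path is blocked, d-separation holds.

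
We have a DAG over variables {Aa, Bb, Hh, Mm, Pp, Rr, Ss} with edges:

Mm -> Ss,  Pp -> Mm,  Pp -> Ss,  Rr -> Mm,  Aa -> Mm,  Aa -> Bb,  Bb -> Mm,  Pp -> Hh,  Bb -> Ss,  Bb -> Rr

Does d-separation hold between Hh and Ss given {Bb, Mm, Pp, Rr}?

5 paths connect Hh and Ss; each must be blocked for d-separation to hold:
Path 1: Hh ← Pp → Ss
  Pp is a fork here and Pp is conditioned on, so the path is blocked at Pp.
Path 2: Hh ← Pp → Mm → Ss
  Pp is a fork here and Pp is conditioned on, so the path is blocked at Pp.
Path 3: Hh ← Pp → Mm ← Rr ← Bb → Ss
  Pp is a fork here and Pp is conditioned on, so the path is blocked at Pp.
Path 4: Hh ← Pp → Mm ← Bb → Ss
  Pp is a fork here and Pp is conditioned on, so the path is blocked at Pp.
Path 5: Hh ← Pp → Mm ← Aa → Bb → Ss
  Pp is a fork here and Pp is conditioned on, so the path is blocked at Pp.
Since every path is blocked, d-separation holds.

Yes — Hh and Ss are d-separated given {Bb, Mm, Pp, Rr}.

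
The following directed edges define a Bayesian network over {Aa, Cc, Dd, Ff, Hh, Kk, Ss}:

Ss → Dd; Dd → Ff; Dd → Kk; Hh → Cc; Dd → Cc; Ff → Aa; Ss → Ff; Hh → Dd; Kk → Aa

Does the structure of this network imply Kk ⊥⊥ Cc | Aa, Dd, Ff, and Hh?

We examine all 6 paths between Kk and Cc:
  1. Kk → Aa ← Ff ← Ss → Dd ← Hh → Cc — Aa:collider[open]; Ff:chain[blocks]; Ss:fork[open]; Dd:collider[open]; Hh:fork[blocks] ⇒ blocked
  2. Kk → Aa ← Ff ← Ss → Dd → Cc — Aa:collider[open]; Ff:chain[blocks]; Ss:fork[open]; Dd:chain[blocks] ⇒ blocked
  3. Kk → Aa ← Ff ← Dd ← Hh → Cc — Aa:collider[open]; Ff:chain[blocks]; Dd:chain[blocks]; Hh:fork[blocks] ⇒ blocked
  4. Kk → Aa ← Ff ← Dd → Cc — Aa:collider[open]; Ff:chain[blocks]; Dd:fork[blocks] ⇒ blocked
  5. Kk ← Dd ← Hh → Cc — Dd:chain[blocks]; Hh:fork[blocks] ⇒ blocked
  6. Kk ← Dd → Cc — Dd:fork[blocks] ⇒ blocked
Since every path is blocked, d-separation holds.

Yes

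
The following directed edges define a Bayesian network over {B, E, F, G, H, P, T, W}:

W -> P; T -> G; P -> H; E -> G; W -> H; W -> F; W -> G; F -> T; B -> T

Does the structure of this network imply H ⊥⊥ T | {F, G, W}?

Yes — H and T are d-separated given {F, G, W}.

We examine all 4 paths between H and T:
Path 1: H ← P ← W → G ← T
  W is a fork here and W is conditioned on, so the path is blocked at W.
Path 2: H ← P ← W → F → T
  W is a fork here and W is conditioned on, so the path is blocked at W.
Path 3: H ← W → G ← T
  W is a fork here and W is conditioned on, so the path is blocked at W.
Path 4: H ← W → F → T
  W is a fork here and W is conditioned on, so the path is blocked at W.
Every path is blocked, so H and T are d-separated given {F, G, W}.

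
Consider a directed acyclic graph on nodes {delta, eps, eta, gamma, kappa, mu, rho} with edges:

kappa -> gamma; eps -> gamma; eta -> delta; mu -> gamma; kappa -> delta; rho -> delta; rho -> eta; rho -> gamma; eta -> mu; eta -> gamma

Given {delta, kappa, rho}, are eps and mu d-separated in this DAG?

Yes

We examine all 6 paths between eps and mu:
Path 1: eps → gamma ← mu
  gamma is a collider here and neither gamma nor any of its descendants is conditioned on, so the collider stays closed — the path is blocked at gamma.
Path 2: eps → gamma ← rho → eta → mu
  gamma is a collider here and neither gamma nor any of its descendants is conditioned on, so the collider stays closed — the path is blocked at gamma.
Path 3: eps → gamma ← rho → delta ← eta → mu
  gamma is a collider here and neither gamma nor any of its descendants is conditioned on, so the collider stays closed — the path is blocked at gamma.
Path 4: eps → gamma ← eta → mu
  gamma is a collider here and neither gamma nor any of its descendants is conditioned on, so the collider stays closed — the path is blocked at gamma.
Path 5: eps → gamma ← kappa → delta ← rho → eta → mu
  gamma is a collider here and neither gamma nor any of its descendants is conditioned on, so the collider stays closed — the path is blocked at gamma.
Path 6: eps → gamma ← kappa → delta ← eta → mu
  gamma is a collider here and neither gamma nor any of its descendants is conditioned on, so the collider stays closed — the path is blocked at gamma.
Since every path is blocked, d-separation holds.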